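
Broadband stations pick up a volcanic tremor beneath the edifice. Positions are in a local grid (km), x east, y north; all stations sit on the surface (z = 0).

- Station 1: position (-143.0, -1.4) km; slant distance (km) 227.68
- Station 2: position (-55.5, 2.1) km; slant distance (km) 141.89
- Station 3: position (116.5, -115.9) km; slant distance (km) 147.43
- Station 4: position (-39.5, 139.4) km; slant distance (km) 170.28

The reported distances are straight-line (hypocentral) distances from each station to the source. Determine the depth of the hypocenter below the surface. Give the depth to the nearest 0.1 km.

Each station gives a sphere (x−x_i)² + (y−y_i)² + z² = d_i² (stations at z=0).
Subtracting the Station 1 sphere from Station 2 and Station 3: z² cancels, leaving linear equations in x and y:
175.0 x + 7.0 y = 14339.11
519.0 x − 229.0 y = 36656.68
Solving: x ≈ 80.998, y ≈ 23.499 km (keep extra digits for the depth step; rounded: 81.0, 23.5).
Then from the Station 1 sphere: z² = 227.68² − (x + 143.0)² − (y + 1.4)² with x = 80.998, y = 23.499, so z ≈ 32.297 ≈ 32.3 km.
Check against Station 4 (with the unrounded solution): distance 170.28 ≈ 170.28 km. ✓

32.3 km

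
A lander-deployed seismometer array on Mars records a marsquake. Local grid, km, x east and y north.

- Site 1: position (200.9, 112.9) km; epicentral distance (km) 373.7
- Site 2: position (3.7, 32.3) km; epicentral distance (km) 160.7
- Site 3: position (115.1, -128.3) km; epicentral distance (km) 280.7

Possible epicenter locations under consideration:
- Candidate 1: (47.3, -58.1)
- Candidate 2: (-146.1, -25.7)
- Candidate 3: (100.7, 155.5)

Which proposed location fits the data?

For each candidate, compare |candidate − station| to the reported distance:
Candidate 1: residuals Site 1 143.8, Site 2 60.3, Site 3 183.1 → max 183.1 km
Candidate 2: residuals Site 1 0.0, Site 2 0.1, Site 3 0.1 → max 0.1 km
Candidate 3: residuals Site 1 264.8, Site 2 3.9, Site 3 3.5 → max 264.8 km
Only Candidate 2 has all residuals ≈ 0.

Candidate 2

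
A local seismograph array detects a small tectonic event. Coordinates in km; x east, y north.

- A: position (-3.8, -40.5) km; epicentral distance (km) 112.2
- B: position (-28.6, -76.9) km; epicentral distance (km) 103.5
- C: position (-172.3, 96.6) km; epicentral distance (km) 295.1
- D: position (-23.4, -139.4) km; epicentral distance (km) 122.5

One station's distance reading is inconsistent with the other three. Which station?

A

Solve using three stations at a time. Using B, C, D (subtract circle equations pairwise → linear system) gives (x, y) ≈ (74.4, -65.4).
Distances from that point to each station vs reported:
  A: calculated 82.1 vs reported 112.2 → residual 30.1 km
  B: calculated 103.6 vs reported 103.5 → residual 0.1 km
  C: calculated 295.1 vs reported 295.1 → residual 0.0 km
  D: calculated 122.6 vs reported 122.5 → residual 0.1 km
B, C, D are mutually consistent (residuals ≈ 0); A is off by 30.1 km.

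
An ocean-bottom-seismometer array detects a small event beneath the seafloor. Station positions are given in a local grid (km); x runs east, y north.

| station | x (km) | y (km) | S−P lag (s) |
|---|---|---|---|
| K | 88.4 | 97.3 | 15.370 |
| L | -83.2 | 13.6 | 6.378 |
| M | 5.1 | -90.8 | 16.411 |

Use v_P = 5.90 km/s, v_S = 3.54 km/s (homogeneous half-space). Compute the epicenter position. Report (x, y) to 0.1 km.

Distance from S−P lag: d = Δt · v_P v_S / (v_P − v_S) = Δt · (5.90·3.54)/(5.90−3.54) ≈ 8.8500·Δt.
So d_K = 136.02, d_L = 56.45, d_M = 145.24 km.
Circle about each station: (x − 88.4)² + (y − 97.3)² = 136.02²; (x + 83.2)² + (y − 13.6)² = 56.45²; (x − 5.1)² + (y + 90.8)² = 145.24².
Subtracting pairs of circle equations eliminates x²+y² and gives linear equations (the radical axes):
-343.2 x − 167.4 y = 5140.19
-166.6 x − 376.2 y = -11604.42
Solving the 2×2 system: x ≈ -38.3, y ≈ 47.8 km.

(-38.3, 47.8)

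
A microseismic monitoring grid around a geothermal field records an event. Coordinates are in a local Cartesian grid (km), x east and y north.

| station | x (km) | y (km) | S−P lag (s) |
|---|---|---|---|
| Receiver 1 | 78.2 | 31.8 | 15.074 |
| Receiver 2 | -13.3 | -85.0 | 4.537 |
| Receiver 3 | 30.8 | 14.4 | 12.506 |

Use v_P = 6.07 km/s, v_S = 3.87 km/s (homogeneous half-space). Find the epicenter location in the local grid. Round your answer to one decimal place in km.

Distance from S−P lag: d = Δt · v_P v_S / (v_P − v_S) = Δt · (6.07·3.87)/(6.07−3.87) ≈ 10.6777·Δt.
So d_Receiver 1 = 160.96, d_Receiver 2 = 48.44, d_Receiver 3 = 133.54 km.
Circle about each station: (x − 78.2)² + (y − 31.8)² = 160.96²; (x + 13.3)² + (y + 85.0)² = 48.44²; (x − 30.8)² + (y − 14.4)² = 133.54².
Subtracting pairs of circle equations eliminates x²+y² and gives linear equations (the radical axes):
-183.0 x − 233.6 y = 23837.10
-94.8 x − 34.8 y = 2104.71
Solving the 2×2 system: x ≈ 21.4, y ≈ -118.8 km.

x ≈ 21.4 km, y ≈ -118.8 km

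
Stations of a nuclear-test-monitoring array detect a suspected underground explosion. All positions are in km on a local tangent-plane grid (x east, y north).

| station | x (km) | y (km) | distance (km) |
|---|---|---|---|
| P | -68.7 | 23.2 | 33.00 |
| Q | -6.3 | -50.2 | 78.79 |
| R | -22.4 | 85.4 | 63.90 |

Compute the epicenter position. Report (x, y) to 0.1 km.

-35.7 km east, 22.9 km north

Circle about each station: (x + 68.7)² + (y − 23.2)² = 33.00²; (x + 6.3)² + (y + 50.2)² = 78.79²; (x + 22.4)² + (y − 85.4)² = 63.90².
Subtracting the P equation from the Q and R equations removes the quadratic terms:
124.8 x − 146.8 y = -7817.06
92.6 x + 124.4 y = -457.22
Solving the 2×2 system: x ≈ -35.7, y ≈ 22.9 km.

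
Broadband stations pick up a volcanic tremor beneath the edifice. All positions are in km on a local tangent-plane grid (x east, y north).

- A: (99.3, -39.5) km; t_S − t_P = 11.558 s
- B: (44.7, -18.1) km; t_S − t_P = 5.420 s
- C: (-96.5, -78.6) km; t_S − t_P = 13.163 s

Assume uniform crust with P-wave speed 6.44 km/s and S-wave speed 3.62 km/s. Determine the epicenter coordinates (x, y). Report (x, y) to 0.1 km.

3.8 km east, -36.4 km north

Distance from S−P lag: d = Δt · v_P v_S / (v_P − v_S) = Δt · (6.44·3.62)/(6.44−3.62) ≈ 8.2670·Δt.
So d_A = 95.55, d_B = 44.81, d_C = 108.82 km.
Circle about each station: (x − 99.3)² + (y + 39.5)² = 95.55²; (x − 44.7)² + (y + 18.1)² = 44.81²; (x + 96.5)² + (y + 78.6)² = 108.82².
Subtracting the A equation from the B and C equations removes the quadratic terms:
-109.2 x + 42.8 y = -1973.17
-391.6 x − 78.2 y = 1357.48
Solving the 2×2 system: x ≈ 3.8, y ≈ -36.4 km.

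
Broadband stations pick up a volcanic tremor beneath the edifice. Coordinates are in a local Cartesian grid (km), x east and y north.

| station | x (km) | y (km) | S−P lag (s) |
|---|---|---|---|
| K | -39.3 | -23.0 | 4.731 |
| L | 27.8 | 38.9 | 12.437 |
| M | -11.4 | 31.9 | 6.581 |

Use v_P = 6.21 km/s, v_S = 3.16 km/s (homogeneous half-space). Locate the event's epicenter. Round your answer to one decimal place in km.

Distance from S−P lag: d = Δt · v_P v_S / (v_P − v_S) = Δt · (6.21·3.16)/(6.21−3.16) ≈ 6.4340·Δt.
So d_K = 30.44, d_L = 80.02, d_M = 42.34 km.
Circle about each station: (x + 39.3)² + (y + 23.0)² = 30.44²; (x − 27.8)² + (y − 38.9)² = 80.02²; (x + 11.4)² + (y − 31.9)² = 42.34².
Subtracting pairs of circle equations eliminates x²+y² and gives linear equations (the radical axes):
134.2 x + 123.8 y = -5264.05
55.8 x + 109.8 y = -1792.00
Solving the 2×2 system: x ≈ -45.5, y ≈ 6.8 km.

x ≈ -45.5 km, y ≈ 6.8 km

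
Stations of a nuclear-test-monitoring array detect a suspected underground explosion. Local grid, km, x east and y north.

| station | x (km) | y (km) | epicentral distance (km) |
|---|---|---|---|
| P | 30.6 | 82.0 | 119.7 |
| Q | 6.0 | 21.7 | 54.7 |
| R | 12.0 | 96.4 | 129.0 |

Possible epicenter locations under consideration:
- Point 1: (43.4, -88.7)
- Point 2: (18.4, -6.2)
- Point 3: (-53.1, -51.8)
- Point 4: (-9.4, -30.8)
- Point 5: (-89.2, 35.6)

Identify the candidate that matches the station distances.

Point 4

For each candidate, compare |candidate − station| to the reported distance:
Point 1: residuals P 51.5, Q 61.9, R 58.7 → max 61.9 km
Point 2: residuals P 30.7, Q 24.2, R 26.2 → max 30.7 km
Point 3: residuals P 38.1, Q 39.6, R 32.9 → max 39.6 km
Point 4: residuals P 0.0, Q 0.0, R 0.0 → max 0.0 km
Point 5: residuals P 8.8, Q 41.5, R 10.9 → max 41.5 km
Only Point 4 has all residuals ≈ 0.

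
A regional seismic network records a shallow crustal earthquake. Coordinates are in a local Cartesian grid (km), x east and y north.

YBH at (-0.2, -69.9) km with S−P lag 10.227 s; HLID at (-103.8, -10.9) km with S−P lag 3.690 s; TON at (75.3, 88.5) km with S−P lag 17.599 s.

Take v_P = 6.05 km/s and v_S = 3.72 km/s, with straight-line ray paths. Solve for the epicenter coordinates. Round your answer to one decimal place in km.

x ≈ -69.9 km, y ≈ 0.1 km

Distance from S−P lag: d = Δt · v_P v_S / (v_P − v_S) = Δt · (6.05·3.72)/(6.05−3.72) ≈ 9.6592·Δt.
So d_YBH = 98.78, d_HLID = 35.64, d_TON = 169.99 km.
Circle about each station: (x + 0.2)² + (y + 69.9)² = 98.78²; (x + 103.8)² + (y + 10.9)² = 35.64²; (x − 75.3)² + (y − 88.5)² = 169.99².
Subtracting pairs of circle equations eliminates x²+y² and gives linear equations (the radical axes):
-207.2 x + 118.0 y = 14494.48
151.0 x + 316.8 y = -10522.82
Solving the 2×2 system: x ≈ -69.9, y ≈ 0.1 km.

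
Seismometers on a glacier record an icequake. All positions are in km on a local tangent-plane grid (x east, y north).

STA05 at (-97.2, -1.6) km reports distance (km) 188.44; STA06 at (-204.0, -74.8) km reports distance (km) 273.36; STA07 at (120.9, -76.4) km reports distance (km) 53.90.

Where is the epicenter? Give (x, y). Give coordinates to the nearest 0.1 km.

68.9 km east, -90.6 km north

Circle about each station: (x + 97.2)² + (y + 1.6)² = 188.44²; (x + 204.0)² + (y + 74.8)² = 273.36²; (x − 120.9)² + (y + 76.4)² = 53.90².
Subtracting pairs of circle equations eliminates x²+y² and gives linear equations (the radical axes):
-213.6 x − 146.4 y = -1455.42
436.2 x − 149.6 y = 43607.79
Solving the 2×2 system: x ≈ 68.9, y ≈ -90.6 km.
Check against STA05 (with the unrounded x, y): √((x + 97.2)²+(y + 1.6)²) = 188.44 ≈ 188.44 km. ✓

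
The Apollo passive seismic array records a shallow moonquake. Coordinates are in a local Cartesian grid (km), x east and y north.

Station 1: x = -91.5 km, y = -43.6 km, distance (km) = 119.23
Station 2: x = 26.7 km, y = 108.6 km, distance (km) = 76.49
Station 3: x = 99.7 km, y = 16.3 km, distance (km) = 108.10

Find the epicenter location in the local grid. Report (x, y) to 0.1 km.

Circle about each station: (x + 91.5)² + (y + 43.6)² = 119.23²; (x − 26.7)² + (y − 108.6)² = 76.49²; (x − 99.7)² + (y − 16.3)² = 108.10².
Subtracting the Station 1 equation from the Station 2 and Station 3 equations removes the quadratic terms:
236.4 x + 304.4 y = 10598.71
382.4 x + 119.8 y = 2462.75
Solving the 2×2 system: x ≈ -5.9, y ≈ 39.4 km.

x ≈ -5.9 km, y ≈ 39.4 km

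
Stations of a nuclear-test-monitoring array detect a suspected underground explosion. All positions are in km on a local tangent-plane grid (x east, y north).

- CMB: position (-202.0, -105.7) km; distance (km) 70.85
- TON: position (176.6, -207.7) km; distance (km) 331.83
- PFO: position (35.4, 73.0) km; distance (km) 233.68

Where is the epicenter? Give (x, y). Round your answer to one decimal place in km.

-133.2 km east, -88.8 km north

Circle about each station: (x + 202.0)² + (y + 105.7)² = 70.85²; (x − 176.6)² + (y + 207.7)² = 331.83²; (x − 35.4)² + (y − 73.0)² = 233.68².
Subtracting the CMB equation from the TON and PFO equations removes the quadratic terms:
757.2 x − 204.0 y = -82741.07
474.8 x + 357.4 y = -94980.95
Solving the 2×2 system: x ≈ -133.2, y ≈ -88.8 km.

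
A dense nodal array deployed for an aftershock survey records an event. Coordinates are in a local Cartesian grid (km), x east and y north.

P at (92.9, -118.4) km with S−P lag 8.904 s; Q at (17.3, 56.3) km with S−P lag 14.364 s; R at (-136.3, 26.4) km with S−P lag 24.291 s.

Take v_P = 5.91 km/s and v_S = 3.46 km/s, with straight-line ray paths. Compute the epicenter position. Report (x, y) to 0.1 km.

Distance from S−P lag: d = Δt · v_P v_S / (v_P − v_S) = Δt · (5.91·3.46)/(5.91−3.46) ≈ 8.3464·Δt.
So d_P = 74.32, d_Q = 119.89, d_R = 202.74 km.
Circle about each station: (x − 92.9)² + (y + 118.4)² = 74.32²; (x − 17.3)² + (y − 56.3)² = 119.89²; (x + 136.3)² + (y − 26.4)² = 202.74².
Subtracting pairs of circle equations eliminates x²+y² and gives linear equations (the radical axes):
-151.2 x + 349.4 y = -28030.14
-458.4 x + 289.6 y = -38954.37
Solving the 2×2 system: x ≈ 47.2, y ≈ -59.8 km.
Check against P (with the unrounded x, y): √((x − 92.9)²+(y + 118.4)²) = 74.31 ≈ 74.32 km. ✓

x ≈ 47.2 km, y ≈ -59.8 km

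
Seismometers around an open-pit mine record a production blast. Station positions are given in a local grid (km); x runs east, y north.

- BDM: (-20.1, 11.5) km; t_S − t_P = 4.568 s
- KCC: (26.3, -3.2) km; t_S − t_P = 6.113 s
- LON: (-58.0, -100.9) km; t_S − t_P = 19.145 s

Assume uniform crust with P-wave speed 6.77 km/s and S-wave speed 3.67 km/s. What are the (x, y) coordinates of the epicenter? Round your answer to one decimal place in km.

3.0 km east, 39.9 km north

Distance from S−P lag: d = Δt · v_P v_S / (v_P − v_S) = Δt · (6.77·3.67)/(6.77−3.67) ≈ 8.0148·Δt.
So d_BDM = 36.61, d_KCC = 48.99, d_LON = 153.44 km.
Circle about each station: (x + 20.1)² + (y − 11.5)² = 36.61²; (x − 26.3)² + (y + 3.2)² = 48.99²; (x + 58.0)² + (y + 100.9)² = 153.44².
Subtracting the BDM equation from the KCC and LON equations removes the quadratic terms:
92.8 x − 29.4 y = -894.06
-75.8 x − 224.8 y = -9194.99
Solving the 2×2 system: x ≈ 3.0, y ≈ 39.9 km.
Check against BDM (with the unrounded x, y): √((x + 20.1)²+(y − 11.5)²) = 36.60 ≈ 36.61 km. ✓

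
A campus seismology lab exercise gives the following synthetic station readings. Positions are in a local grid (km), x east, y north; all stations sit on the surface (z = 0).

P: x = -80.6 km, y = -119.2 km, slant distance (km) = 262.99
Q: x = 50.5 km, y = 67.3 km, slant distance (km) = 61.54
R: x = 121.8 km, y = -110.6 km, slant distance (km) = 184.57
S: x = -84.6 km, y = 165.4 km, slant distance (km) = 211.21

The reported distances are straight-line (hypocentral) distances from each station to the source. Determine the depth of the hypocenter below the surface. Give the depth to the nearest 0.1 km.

37.2 km

Each station gives a sphere (x−x_i)² + (y−y_i)² + z² = d_i² (stations at z=0).
Subtracting the P sphere from Q and R: z² cancels, leaving linear equations in x and y:
262.2 x + 373.0 y = 51751.11
404.8 x + 17.2 y = 41460.26
Solving: x ≈ 99.498, y ≈ 68.801 km (keep extra digits for the depth step; rounded: 99.5, 68.8).
Then from the P sphere: z² = 262.99² − (x + 80.6)² − (y + 119.2)² with x = 99.498, y = 68.801, so z ≈ 37.203 ≈ 37.2 km.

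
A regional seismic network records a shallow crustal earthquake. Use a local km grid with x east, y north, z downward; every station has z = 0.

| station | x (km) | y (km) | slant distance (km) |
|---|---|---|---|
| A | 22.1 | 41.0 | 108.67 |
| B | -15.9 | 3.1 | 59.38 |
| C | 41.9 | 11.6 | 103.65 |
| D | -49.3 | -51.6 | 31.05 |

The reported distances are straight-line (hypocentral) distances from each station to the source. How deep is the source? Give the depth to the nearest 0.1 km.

z ≈ 28.6 km

Each station gives a sphere (x−x_i)² + (y−y_i)² + z² = d_i² (stations at z=0).
Subtracting the A sphere from B and C: z² cancels, leaving linear equations in x and y:
-76.0 x − 75.8 y = 6376.19
39.6 x − 58.8 y = 786.61
Solving: x ≈ -42.206, y ≈ -41.802 km (keep extra digits for the depth step; rounded: -42.2, -41.8).
Then from the A sphere: z² = 108.67² − (x − 22.1)² − (y − 41.0)² with x = -42.206, y = -41.802, so z ≈ 28.596 ≈ 28.6 km.
Check against D (with the unrounded solution): distance 31.05 ≈ 31.05 km. ✓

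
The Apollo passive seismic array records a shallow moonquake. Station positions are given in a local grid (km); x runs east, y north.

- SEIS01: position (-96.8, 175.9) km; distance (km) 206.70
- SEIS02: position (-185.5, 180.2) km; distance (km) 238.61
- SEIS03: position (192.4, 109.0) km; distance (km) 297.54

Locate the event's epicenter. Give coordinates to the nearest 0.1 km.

Circle about each station: (x + 96.8)² + (y − 175.9)² = 206.70²; (x + 185.5)² + (y − 180.2)² = 238.61²; (x − 192.4)² + (y − 109.0)² = 297.54².
Subtracting the SEIS01 equation from the SEIS02 and SEIS03 equations removes the quadratic terms:
-177.4 x + 8.6 y = 12361.40
578.4 x − 133.8 y = -37217.45
Solving the 2×2 system: x ≈ -71.1, y ≈ -29.2 km.

-71.1 km east, -29.2 km north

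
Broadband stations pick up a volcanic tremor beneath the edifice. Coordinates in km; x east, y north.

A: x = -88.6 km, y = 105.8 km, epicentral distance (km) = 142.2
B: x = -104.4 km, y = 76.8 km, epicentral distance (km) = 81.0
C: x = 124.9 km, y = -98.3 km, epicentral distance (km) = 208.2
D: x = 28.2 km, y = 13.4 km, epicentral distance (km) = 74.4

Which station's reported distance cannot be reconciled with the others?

A

Solve using three stations at a time. Using B, C, D (subtract circle equations pairwise → linear system) gives (x, y) ≈ (-45.8, 20.9).
Distances from that point to each station vs reported:
  A: calculated 95.1 vs reported 142.2 → residual 47.1 km
  B: calculated 81.0 vs reported 81.0 → residual 0.0 km
  C: calculated 208.2 vs reported 208.2 → residual 0.0 km
  D: calculated 74.4 vs reported 74.4 → residual 0.0 km
B, C, D are mutually consistent (residuals ≈ 0); A is off by 47.1 km.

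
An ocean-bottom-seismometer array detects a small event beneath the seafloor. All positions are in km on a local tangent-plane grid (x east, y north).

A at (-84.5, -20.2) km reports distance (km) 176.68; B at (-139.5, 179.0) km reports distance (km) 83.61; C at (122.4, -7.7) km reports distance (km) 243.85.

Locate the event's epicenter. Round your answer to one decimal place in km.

-59.5 km east, 154.7 km north

Circle about each station: (x + 84.5)² + (y + 20.2)² = 176.68²; (x + 139.5)² + (y − 179.0)² = 83.61²; (x − 122.4)² + (y + 7.7)² = 243.85².
Subtracting the A equation from the B and C equations removes the quadratic terms:
-110.0 x + 398.4 y = 68178.15
413.8 x + 25.0 y = -20754.24
Solving the 2×2 system: x ≈ -59.5, y ≈ 154.7 km.
Check against A (with the unrounded x, y): √((x + 84.5)²+(y + 20.2)²) = 176.68 ≈ 176.68 km. ✓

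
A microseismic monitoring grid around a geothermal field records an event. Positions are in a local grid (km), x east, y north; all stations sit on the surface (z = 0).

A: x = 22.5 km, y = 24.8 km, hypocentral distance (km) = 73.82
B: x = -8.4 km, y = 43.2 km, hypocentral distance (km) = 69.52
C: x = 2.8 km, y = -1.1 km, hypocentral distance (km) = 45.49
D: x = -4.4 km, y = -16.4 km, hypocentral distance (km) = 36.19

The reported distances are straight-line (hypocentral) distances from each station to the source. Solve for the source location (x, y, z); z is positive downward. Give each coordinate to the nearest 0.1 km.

Each station gives a sphere (x−x_i)² + (y−y_i)² + z² = d_i² (stations at z=0).
Subtracting the A sphere from B and C: z² cancels, leaving linear equations in x and y:
-61.8 x + 36.8 y = 1431.87
-39.4 x − 51.8 y = 2267.81
Solving: x ≈ -33.890, y ≈ -18.003 km (keep extra digits for the depth step; rounded: -33.9, -18.0).
Then from the A sphere: z² = 73.82² − (x − 22.5)² − (y − 24.8)² with x = -33.890, y = -18.003, so z ≈ 20.916 ≈ 20.9 km.

x ≈ -33.9 km, y ≈ -18.0 km, depth ≈ 20.9 km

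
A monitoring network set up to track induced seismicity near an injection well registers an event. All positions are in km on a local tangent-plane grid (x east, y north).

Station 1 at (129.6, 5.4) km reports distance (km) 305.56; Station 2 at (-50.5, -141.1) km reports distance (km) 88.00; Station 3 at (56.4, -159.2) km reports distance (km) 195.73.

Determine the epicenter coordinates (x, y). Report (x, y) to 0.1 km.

Circle about each station: (x − 129.6)² + (y − 5.4)² = 305.56²; (x + 50.5)² + (y + 141.1)² = 88.00²; (x − 56.4)² + (y + 159.2)² = 195.73².
Subtracting the Station 1 equation from the Station 2 and Station 3 equations removes the quadratic terms:
-360.2 x − 293.0 y = 91257.05
-146.4 x − 329.2 y = 66756.96
Solving the 2×2 system: x ≈ -138.5, y ≈ -141.2 km.
Check against Station 1 (with the unrounded x, y): √((x − 129.6)²+(y − 5.4)²) = 305.56 ≈ 305.56 km. ✓

x ≈ -138.5 km, y ≈ -141.2 km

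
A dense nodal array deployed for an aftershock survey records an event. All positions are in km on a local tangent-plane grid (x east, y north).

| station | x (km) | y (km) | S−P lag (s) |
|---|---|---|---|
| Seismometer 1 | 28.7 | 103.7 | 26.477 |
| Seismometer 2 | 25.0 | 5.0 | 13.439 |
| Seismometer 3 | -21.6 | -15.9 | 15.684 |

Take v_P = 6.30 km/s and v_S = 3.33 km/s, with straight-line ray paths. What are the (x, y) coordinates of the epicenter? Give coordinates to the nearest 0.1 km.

Distance from S−P lag: d = Δt · v_P v_S / (v_P − v_S) = Δt · (6.30·3.33)/(6.30−3.33) ≈ 7.0636·Δt.
So d_Seismometer 1 = 187.02, d_Seismometer 2 = 94.93, d_Seismometer 3 = 110.79 km.
Circle about each station: (x − 28.7)² + (y − 103.7)² = 187.02²; (x − 25.0)² + (y − 5.0)² = 94.93²; (x + 21.6)² + (y + 15.9)² = 110.79².
Subtracting pairs of circle equations eliminates x²+y² and gives linear equations (the radical axes):
-7.4 x − 197.4 y = 15037.40
-100.6 x − 239.2 y = 11844.05
Solving the 2×2 system: x ≈ 69.6, y ≈ -78.8 km.

(69.6, -78.8)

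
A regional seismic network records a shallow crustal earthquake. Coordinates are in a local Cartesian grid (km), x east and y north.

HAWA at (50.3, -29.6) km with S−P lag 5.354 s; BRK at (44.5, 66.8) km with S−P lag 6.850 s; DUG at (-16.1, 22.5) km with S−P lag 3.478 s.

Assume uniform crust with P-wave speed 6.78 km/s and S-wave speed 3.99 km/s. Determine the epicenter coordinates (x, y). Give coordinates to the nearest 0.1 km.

Distance from S−P lag: d = Δt · v_P v_S / (v_P − v_S) = Δt · (6.78·3.99)/(6.78−3.99) ≈ 9.6961·Δt.
So d_HAWA = 51.91, d_BRK = 66.42, d_DUG = 33.72 km.
Circle about each station: (x − 50.3)² + (y + 29.6)² = 51.91²; (x − 44.5)² + (y − 66.8)² = 66.42²; (x + 16.1)² + (y − 22.5)² = 33.72².
Subtracting the HAWA equation from the BRK and DUG equations removes the quadratic terms:
-11.6 x + 192.8 y = 1319.27
-132.8 x + 104.2 y = -1083.18
Solving the 2×2 system: x ≈ 14.2, y ≈ 7.7 km.

14.2 km east, 7.7 km north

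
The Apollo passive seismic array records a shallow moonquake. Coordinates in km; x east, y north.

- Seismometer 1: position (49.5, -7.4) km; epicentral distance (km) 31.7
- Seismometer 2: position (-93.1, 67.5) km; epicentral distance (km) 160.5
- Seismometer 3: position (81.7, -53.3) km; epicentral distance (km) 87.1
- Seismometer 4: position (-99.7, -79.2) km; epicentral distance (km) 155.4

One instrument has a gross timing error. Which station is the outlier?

Seismometer 2

Solve using three stations at a time. Using Seismometer 1, Seismometer 3, Seismometer 4 (subtract circle equations pairwise → linear system) gives (x, y) ≈ (25.3, 13.1).
Distances from that point to each station vs reported:
  Seismometer 1: calculated 31.7 vs reported 31.7 → residual 0.0 km
  Seismometer 2: calculated 130.3 vs reported 160.5 → residual 30.2 km
  Seismometer 3: calculated 87.1 vs reported 87.1 → residual 0.0 km
  Seismometer 4: calculated 155.4 vs reported 155.4 → residual 0.0 km
Seismometer 1, Seismometer 3, Seismometer 4 are mutually consistent (residuals ≈ 0); Seismometer 2 is off by 30.2 km.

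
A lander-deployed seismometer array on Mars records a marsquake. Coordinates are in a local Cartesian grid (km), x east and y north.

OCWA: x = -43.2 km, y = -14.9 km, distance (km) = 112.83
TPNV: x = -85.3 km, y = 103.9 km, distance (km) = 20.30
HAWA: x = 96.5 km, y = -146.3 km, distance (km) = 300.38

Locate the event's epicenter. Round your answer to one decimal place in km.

(-94.3, 85.7)

Circle about each station: (x + 43.2)² + (y + 14.9)² = 112.83²; (x + 85.3)² + (y − 103.9)² = 20.30²; (x − 96.5)² + (y + 146.3)² = 300.38².
Subtracting the OCWA equation from the TPNV and HAWA equations removes the quadratic terms:
-84.2 x + 237.6 y = 28301.57
279.4 x − 262.8 y = -48869.85
Solving the 2×2 system: x ≈ -94.3, y ≈ 85.7 km.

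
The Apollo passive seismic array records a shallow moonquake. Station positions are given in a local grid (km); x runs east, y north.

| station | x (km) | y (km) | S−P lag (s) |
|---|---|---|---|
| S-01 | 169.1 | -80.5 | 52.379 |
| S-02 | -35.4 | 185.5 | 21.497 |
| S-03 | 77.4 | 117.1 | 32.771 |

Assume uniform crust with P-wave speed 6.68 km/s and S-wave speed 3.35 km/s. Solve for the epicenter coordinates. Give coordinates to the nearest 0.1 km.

x ≈ -140.7 km, y ≈ 86.6 km

Distance from S−P lag: d = Δt · v_P v_S / (v_P − v_S) = Δt · (6.68·3.35)/(6.68−3.35) ≈ 6.7201·Δt.
So d_S-01 = 351.99, d_S-02 = 144.46, d_S-03 = 220.23 km.
Circle about each station: (x − 169.1)² + (y + 80.5)² = 351.99²; (x + 35.4)² + (y − 185.5)² = 144.46²; (x − 77.4)² + (y − 117.1)² = 220.23².
Subtracting pairs of circle equations eliminates x²+y² and gives linear equations (the radical axes):
-409.0 x + 532.0 y = 103616.62
-183.4 x + 395.2 y = 60023.82
Solving the 2×2 system: x ≈ -140.7, y ≈ 86.6 km.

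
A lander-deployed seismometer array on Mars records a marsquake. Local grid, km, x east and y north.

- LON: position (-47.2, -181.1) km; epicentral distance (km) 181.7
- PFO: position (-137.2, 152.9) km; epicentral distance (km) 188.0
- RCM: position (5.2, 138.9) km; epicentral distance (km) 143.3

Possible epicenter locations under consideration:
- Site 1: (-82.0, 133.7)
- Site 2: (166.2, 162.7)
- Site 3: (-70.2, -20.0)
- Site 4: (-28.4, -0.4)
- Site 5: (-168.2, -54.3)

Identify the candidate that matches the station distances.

For each candidate, compare |candidate − station| to the reported distance:
Site 1: residuals LON 135.0, PFO 129.6, RCM 55.9 → max 135.0 km
Site 2: residuals LON 222.9, PFO 115.6, RCM 19.4 → max 222.9 km
Site 3: residuals LON 19.0, PFO 2.6, RCM 32.6 → max 32.6 km
Site 4: residuals LON 0.0, PFO 0.0, RCM 0.0 → max 0.0 km
Site 5: residuals LON 6.4, PFO 21.5, RCM 116.3 → max 116.3 km
Only Site 4 has all residuals ≈ 0.

Site 4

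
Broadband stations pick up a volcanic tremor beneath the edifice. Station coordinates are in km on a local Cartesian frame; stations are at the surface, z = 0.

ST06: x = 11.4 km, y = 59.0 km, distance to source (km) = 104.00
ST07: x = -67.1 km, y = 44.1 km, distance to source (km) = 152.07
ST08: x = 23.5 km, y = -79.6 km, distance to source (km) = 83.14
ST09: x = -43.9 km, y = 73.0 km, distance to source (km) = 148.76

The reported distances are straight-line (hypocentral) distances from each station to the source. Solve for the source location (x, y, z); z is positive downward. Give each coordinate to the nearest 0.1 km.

(64.2, -20.3, 41.7)

Each station gives a sphere (x−x_i)² + (y−y_i)² + z² = d_i² (stations at z=0).
Subtracting the ST06 sphere from ST07 and ST08: z² cancels, leaving linear equations in x and y:
-157.0 x − 29.8 y = -9473.02
24.2 x − 277.2 y = 7181.19
Solving: x ≈ 64.191, y ≈ -20.302 km (keep extra digits for the depth step; rounded: 64.2, -20.3).
Then from the ST06 sphere: z² = 104.00² − (x − 11.4)² − (y − 59.0)² with x = 64.191, y = -20.302, so z ≈ 41.717 ≈ 41.7 km.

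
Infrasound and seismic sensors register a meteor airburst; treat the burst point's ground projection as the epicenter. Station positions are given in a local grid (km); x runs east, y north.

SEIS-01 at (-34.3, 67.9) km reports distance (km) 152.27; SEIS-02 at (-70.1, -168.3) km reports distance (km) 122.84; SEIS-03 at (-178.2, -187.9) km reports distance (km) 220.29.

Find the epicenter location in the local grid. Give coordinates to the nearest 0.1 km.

Circle about each station: (x + 34.3)² + (y − 67.9)² = 152.27²; (x + 70.1)² + (y + 168.3)² = 122.84²; (x + 178.2)² + (y + 187.9)² = 220.29².
Subtracting the SEIS-01 equation from the SEIS-02 and SEIS-03 equations removes the quadratic terms:
-71.6 x − 472.4 y = 35548.49
-287.8 x − 511.6 y = 35933.22
Solving the 2×2 system: x ≈ 12.2, y ≈ -77.1 km.
Check against SEIS-01 (with the unrounded x, y): √((x + 34.3)²+(y − 67.9)²) = 152.27 ≈ 152.27 km. ✓

x ≈ 12.2 km, y ≈ -77.1 km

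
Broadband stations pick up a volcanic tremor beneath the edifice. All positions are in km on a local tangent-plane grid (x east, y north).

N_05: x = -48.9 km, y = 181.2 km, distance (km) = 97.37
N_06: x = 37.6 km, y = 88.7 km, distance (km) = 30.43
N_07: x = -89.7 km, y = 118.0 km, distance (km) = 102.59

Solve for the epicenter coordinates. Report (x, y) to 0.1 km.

Circle about each station: (x + 48.9)² + (y − 181.2)² = 97.37²; (x − 37.6)² + (y − 88.7)² = 30.43²; (x + 89.7)² + (y − 118.0)² = 102.59².
Subtracting the N_05 equation from the N_06 and N_07 equations removes the quadratic terms:
173.0 x − 185.0 y = -17388.27
-81.6 x − 126.4 y = -14298.35
Solving the 2×2 system: x ≈ 12.1, y ≈ 105.3 km.

x ≈ 12.1 km, y ≈ 105.3 km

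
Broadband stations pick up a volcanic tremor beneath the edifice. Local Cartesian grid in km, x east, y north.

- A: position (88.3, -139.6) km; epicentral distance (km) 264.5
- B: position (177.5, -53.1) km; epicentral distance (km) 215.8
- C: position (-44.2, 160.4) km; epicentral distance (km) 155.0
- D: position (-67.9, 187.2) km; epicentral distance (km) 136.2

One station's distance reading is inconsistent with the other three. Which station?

Solve using three stations at a time. Using A, B, D (subtract circle equations pairwise → linear system) gives (x, y) ≈ (51.9, 122.4).
Distances from that point to each station vs reported:
  A: calculated 264.5 vs reported 264.5 → residual 0.0 km
  B: calculated 215.8 vs reported 215.8 → residual 0.0 km
  C: calculated 103.3 vs reported 155.0 → residual 51.7 km
  D: calculated 136.2 vs reported 136.2 → residual 0.0 km
A, B, D are mutually consistent (residuals ≈ 0); C is off by 51.7 km.

C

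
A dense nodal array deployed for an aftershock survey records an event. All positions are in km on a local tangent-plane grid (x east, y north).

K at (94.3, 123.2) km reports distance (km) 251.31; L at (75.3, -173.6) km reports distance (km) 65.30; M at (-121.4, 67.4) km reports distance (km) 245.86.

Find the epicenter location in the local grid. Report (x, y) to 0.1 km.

Circle about each station: (x − 94.3)² + (y − 123.2)² = 251.31²; (x − 75.3)² + (y + 173.6)² = 65.30²; (x + 121.4)² + (y − 67.4)² = 245.86².
Subtracting pairs of circle equations eliminates x²+y² and gives linear equations (the radical axes):
-38.0 x − 593.6 y = 70628.95
-431.4 x − 111.6 y = -2080.43
Solving the 2×2 system: x ≈ 36.2, y ≈ -121.3 km.

x ≈ 36.2 km, y ≈ -121.3 km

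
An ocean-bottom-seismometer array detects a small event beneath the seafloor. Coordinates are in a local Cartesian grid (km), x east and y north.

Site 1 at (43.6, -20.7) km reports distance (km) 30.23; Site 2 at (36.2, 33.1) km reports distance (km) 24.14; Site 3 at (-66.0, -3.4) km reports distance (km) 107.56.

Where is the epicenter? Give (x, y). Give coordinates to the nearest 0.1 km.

Circle about each station: (x − 43.6)² + (y + 20.7)² = 30.23²; (x − 36.2)² + (y − 33.1)² = 24.14²; (x + 66.0)² + (y + 3.4)² = 107.56².
Subtracting the Site 1 equation from the Site 2 and Site 3 equations removes the quadratic terms:
-14.8 x + 107.6 y = 407.71
-219.2 x + 34.6 y = -8617.19
Solving the 2×2 system: x ≈ 40.8, y ≈ 9.4 km.

x ≈ 40.8 km, y ≈ 9.4 km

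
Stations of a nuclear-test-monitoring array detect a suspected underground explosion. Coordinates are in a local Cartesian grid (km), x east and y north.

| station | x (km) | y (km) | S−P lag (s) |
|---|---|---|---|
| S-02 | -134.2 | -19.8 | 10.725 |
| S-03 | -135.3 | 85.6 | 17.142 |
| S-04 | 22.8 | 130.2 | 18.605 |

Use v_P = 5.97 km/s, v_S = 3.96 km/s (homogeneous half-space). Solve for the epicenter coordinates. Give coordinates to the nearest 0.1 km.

-25.2 km east, -83.3 km north

Distance from S−P lag: d = Δt · v_P v_S / (v_P − v_S) = Δt · (5.97·3.96)/(5.97−3.96) ≈ 11.7618·Δt.
So d_S-02 = 126.15, d_S-03 = 201.62, d_S-04 = 218.83 km.
Circle about each station: (x + 134.2)² + (y + 19.8)² = 126.15²; (x + 135.3)² + (y − 85.6)² = 201.62²; (x − 22.8)² + (y − 130.2)² = 218.83².
Subtracting the S-02 equation from the S-03 and S-04 equations removes the quadratic terms:
-2.2 x + 210.8 y = -17505.03
314.0 x + 300.0 y = -32902.55
Solving the 2×2 system: x ≈ -25.2, y ≈ -83.3 km.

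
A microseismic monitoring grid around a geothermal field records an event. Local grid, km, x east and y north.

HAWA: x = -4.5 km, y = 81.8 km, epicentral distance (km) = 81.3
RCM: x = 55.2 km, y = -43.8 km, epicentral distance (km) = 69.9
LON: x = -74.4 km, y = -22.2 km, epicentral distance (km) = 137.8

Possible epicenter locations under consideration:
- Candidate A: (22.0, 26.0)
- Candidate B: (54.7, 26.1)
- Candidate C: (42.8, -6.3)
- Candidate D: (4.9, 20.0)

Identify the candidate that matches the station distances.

Candidate B

For each candidate, compare |candidate − station| to the reported distance:
Candidate A: residuals HAWA 19.5, RCM 7.4, LON 30.0 → max 30.0 km
Candidate B: residuals HAWA 0.0, RCM 0.0, LON 0.0 → max 0.0 km
Candidate C: residuals HAWA 18.7, RCM 30.4, LON 19.5 → max 30.4 km
Candidate D: residuals HAWA 18.8, RCM 11.3, LON 48.0 → max 48.0 km
Only Candidate B has all residuals ≈ 0.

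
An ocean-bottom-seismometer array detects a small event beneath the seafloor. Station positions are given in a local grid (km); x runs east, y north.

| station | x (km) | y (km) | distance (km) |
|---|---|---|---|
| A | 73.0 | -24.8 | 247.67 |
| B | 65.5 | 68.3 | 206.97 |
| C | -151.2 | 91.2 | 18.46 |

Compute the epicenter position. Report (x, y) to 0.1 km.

Circle about each station: (x − 73.0)² + (y + 24.8)² = 247.67²; (x − 65.5)² + (y − 68.3)² = 206.97²; (x + 151.2)² + (y − 91.2)² = 18.46².
Subtracting pairs of circle equations eliminates x²+y² and gives linear equations (the radical axes):
-15.0 x + 186.2 y = 21514.95
-448.4 x + 232.0 y = 86234.50
Solving the 2×2 system: x ≈ -138.3, y ≈ 104.4 km.

x ≈ -138.3 km, y ≈ 104.4 km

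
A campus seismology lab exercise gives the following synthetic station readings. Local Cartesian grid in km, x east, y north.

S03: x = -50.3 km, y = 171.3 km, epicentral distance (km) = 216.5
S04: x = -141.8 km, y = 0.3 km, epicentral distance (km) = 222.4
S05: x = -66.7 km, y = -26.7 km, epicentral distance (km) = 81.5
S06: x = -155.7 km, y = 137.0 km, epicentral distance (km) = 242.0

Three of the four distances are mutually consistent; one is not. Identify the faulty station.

S04

Solve using three stations at a time. Using S03, S05, S06 (subtract circle equations pairwise → linear system) gives (x, y) ≈ (14.1, -35.3).
Distances from that point to each station vs reported:
  S03: calculated 216.4 vs reported 216.5 → residual 0.1 km
  S04: calculated 159.9 vs reported 222.4 → residual 62.5 km
  S05: calculated 81.3 vs reported 81.5 → residual 0.2 km
  S06: calculated 241.9 vs reported 242.0 → residual 0.1 km
S03, S05, S06 are mutually consistent (residuals ≈ 0); S04 is off by 62.5 km.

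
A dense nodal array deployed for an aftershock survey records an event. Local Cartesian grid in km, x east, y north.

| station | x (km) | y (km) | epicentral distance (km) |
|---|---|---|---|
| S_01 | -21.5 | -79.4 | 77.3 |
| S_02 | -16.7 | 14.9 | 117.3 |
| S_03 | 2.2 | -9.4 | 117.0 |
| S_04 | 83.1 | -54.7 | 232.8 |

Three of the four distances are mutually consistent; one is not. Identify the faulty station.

Solve using three stations at a time. Using S_01, S_02, S_03 (subtract circle equations pairwise → linear system) gives (x, y) ≈ (-98.3, -69.5).
Distances from that point to each station vs reported:
  S_01: calculated 77.4 vs reported 77.3 → residual 0.1 km
  S_02: calculated 117.4 vs reported 117.3 → residual 0.1 km
  S_03: calculated 117.1 vs reported 117.0 → residual 0.1 km
  S_04: calculated 182.0 vs reported 232.8 → residual 50.8 km
S_01, S_02, S_03 are mutually consistent (residuals ≈ 0); S_04 is off by 50.8 km.

S_04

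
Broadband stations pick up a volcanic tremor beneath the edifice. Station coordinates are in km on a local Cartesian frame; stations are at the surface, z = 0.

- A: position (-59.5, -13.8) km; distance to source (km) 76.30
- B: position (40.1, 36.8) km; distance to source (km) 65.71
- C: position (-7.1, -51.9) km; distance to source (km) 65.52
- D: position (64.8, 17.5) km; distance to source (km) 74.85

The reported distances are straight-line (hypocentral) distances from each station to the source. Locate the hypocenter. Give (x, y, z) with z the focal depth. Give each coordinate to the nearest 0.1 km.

x ≈ 4.3 km, y ≈ -1.2 km, depth ≈ 39.9 km

Each station gives a sphere (x−x_i)² + (y−y_i)² + z² = d_i² (stations at z=0).
Subtracting the A sphere from B and C: z² cancels, leaving linear equations in x and y:
199.2 x + 101.2 y = 735.45
104.8 x − 76.2 y = 542.15
Solving: x ≈ 4.301, y ≈ -1.199 km (keep extra digits for the depth step; rounded: 4.3, -1.2).
Then from the A sphere: z² = 76.30² − (x + 59.5)² − (y + 13.8)² with x = 4.301, y = -1.199, so z ≈ 39.904 ≈ 39.9 km.
Check against D (with the unrounded solution): distance 74.85 ≈ 74.85 km. ✓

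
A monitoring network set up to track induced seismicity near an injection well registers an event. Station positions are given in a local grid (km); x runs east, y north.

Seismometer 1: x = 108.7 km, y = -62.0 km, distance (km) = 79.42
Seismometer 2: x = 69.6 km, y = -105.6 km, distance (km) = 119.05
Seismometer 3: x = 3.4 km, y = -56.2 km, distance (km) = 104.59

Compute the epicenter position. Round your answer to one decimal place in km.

Circle about each station: (x − 108.7)² + (y + 62.0)² = 79.42²; (x − 69.6)² + (y + 105.6)² = 119.05²; (x − 3.4)² + (y + 56.2)² = 104.59².
Subtracting the Seismometer 1 equation from the Seismometer 2 and Seismometer 3 equations removes the quadratic terms:
-78.2 x − 87.2 y = -7529.54
-210.6 x + 11.6 y = -17121.22
Solving the 2×2 system: x ≈ 82.0, y ≈ 12.8 km.

82.0 km east, 12.8 km north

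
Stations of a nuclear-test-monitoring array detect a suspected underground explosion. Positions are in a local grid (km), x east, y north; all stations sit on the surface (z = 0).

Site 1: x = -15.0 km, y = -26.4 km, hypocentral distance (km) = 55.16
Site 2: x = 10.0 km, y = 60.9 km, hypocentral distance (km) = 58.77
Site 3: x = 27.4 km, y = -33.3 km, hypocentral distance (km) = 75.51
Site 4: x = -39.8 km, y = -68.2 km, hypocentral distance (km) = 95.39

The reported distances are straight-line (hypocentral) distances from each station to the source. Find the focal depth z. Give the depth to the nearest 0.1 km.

31.1 km

Each station gives a sphere (x−x_i)² + (y−y_i)² + z² = d_i² (stations at z=0).
Subtracting the Site 1 sphere from Site 2 and Site 3: z² cancels, leaving linear equations in x and y:
50.0 x + 174.6 y = 2475.56
84.8 x − 13.8 y = -1721.44
Solving: x ≈ -17.192, y ≈ 19.102 km (keep extra digits for the depth step; rounded: -17.2, 19.1).
Then from the Site 1 sphere: z² = 55.16² − (x + 15.0)² − (y + 26.4)² with x = -17.192, y = 19.102, so z ≈ 31.103 ≈ 31.1 km.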